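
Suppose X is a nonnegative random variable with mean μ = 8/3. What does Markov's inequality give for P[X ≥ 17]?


μ = E[X] = 8/3, a = 17.
Markov: P[X ≥ 17] ≤ μ/a = (8/3)/17 = 8/51.
Numerically: ≈ 0.157.
(Since a = 17 > μ = 2.667, the bound 8/51 is < 1 and informative.)

P[X ≥ 17] ≤ 8/51 ≈ 0.157.


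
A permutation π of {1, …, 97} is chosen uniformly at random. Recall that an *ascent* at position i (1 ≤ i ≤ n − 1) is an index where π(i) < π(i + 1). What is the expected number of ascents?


Write X = Σ X_I over i = 1, …, 96, with X_I the indicator of one ascent.
There are 96 indicators.
For each fixed i, the pair (π(i), π(i+1)) is a uniformly random ordered pair of distinct values from {1, …, 97}; by symmetry P[π(i) < π(i+1)] = 1/2.
By linearity: E[X] = 96 · (1/2) = (97 − 1) · (1/2) = 48 ≈ 48.000000.

E[X] = 48 = 48.000000.


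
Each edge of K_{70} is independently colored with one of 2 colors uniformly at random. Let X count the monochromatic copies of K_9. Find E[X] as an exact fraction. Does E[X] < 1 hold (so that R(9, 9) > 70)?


E[X] = C(70, 9) · 2^{1 − 36} = 65033528560 · 2^{−35} = 65033528560/34359738368.
As a reduced fraction: E[X] = 4064595535/2147483648 ≈ 1.8927248.
Is E[X] < 1? NO.
Since E[X] ≥ 1, the first-moment bound is inconclusive at n = 70; it does NOT by itself certify R(9, 9) > 70.

E[X] = 4064595535/2147483648 ≈ 1.8927248; E[X] ≥ 1; first-moment method inconclusive here.


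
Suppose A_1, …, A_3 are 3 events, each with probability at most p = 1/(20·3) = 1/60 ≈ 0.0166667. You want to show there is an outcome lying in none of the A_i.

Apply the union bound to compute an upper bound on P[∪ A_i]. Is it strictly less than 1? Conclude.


Union bound: P[∪_{i=1}^{3} A_i] ≤ Σ_i P[A_i] ≤ 3·p = 3·(1/60) = 1/20.
Numerically: 1/20 ≈ 0.0500000.
Is 1/20 < 1? YES.
Since P[∪ A_i] ≤ 1/20 < 1, the complement has P[∩ A_i^c] ≥ 1 − 1/20 = 19/20 > 0, so some outcome avoids every A_i.

3·p = 1/20 ≈ 0.0500000; existence CERTIFIED by the union bound.


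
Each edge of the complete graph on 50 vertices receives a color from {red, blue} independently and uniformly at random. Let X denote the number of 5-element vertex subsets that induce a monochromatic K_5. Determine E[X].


Let X = Σ_S X_S over the C(50, 5) = 2118760 subsets S of size 5, where X_S = 1 if the K_5 on S is monochromatic.
For a fixed S, the K_5 on S has C(5, 2) = 10 edges. P[all 10 edges red] = (1/2)^10, and likewise for blue, so P[monochromatic] = 2·(1/2)^10 = 2^{1 − 10} = 1/512.
By linearity of expectation: E[X] = C(50, 5) · 2^{1 − 10} = 2118760 · 1/512 = 264845/64.
Numerically: E[X] ≈ 4138.203.

E[X] = C(50,5)·2^(1−C(5,2)) = 264845/64 ≈ 4138.203.


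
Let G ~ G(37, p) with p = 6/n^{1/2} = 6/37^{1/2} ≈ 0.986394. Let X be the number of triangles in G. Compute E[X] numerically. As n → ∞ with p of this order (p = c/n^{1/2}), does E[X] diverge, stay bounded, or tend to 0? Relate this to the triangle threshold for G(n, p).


Number of potential triangles: C(37, 3) = 7770.
Each occurs with probability p³ ≈ (0.986394)³ ≈ 9.59734629e-01.
By linearity: E[X] = C(37, 3)·p³ ≈ 7770 · 9.59734629e-01 ≈ 7457.138064.
Since α = 1/2 < 1, p = c/n^{1/2} ≫ 1/n is above the triangle threshold p ~ 1/n. Asymptotically E[X] ~ (c³/6)·n^{3(1−α)} = (6³/6)·n^{1.5} → ∞; triangles are abundant w.h.p.

E[X] ≈ 7457.138064; in regime p = Θ(1/n^{1/2}) E[X] diverges (above the triangle threshold p ~ 1/n).


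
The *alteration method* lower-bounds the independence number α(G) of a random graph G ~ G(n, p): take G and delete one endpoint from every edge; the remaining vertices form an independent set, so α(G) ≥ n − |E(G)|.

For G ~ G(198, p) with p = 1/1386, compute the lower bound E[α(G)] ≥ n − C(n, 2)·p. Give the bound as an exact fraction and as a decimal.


E[|E(G)|] = C(198, 2)·p = 19503 · (1/1386) = 197/14.
E[α(G)] ≥ n − E[|E(G)|] = 198 − 197/14 = 2575/14.
Numerically: ≈ 183.929.
(This is only a lower bound; the true E[α(G)] may be larger.)

E[α(G)] ≥ 2575/14 ≈ 183.929.


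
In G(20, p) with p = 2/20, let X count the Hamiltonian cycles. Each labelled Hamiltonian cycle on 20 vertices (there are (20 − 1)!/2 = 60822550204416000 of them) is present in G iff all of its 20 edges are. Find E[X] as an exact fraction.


K_20 has (20 − 1)!/2 = 60822550204416000 labelled Hamiltonian cycles.
For each such Hamiltonian cycle H, let X_H = 1 if all 20 edges of H are present in G. Then P[X_H = 1] = p^{20} = (1/10)^{20} = 1/100000000000000000000.
By linearity: E[X] = Σ_H E[X_H] = 60822550204416000 · p^{20} = 60822550204416000 · 1/100000000000000000000 = 14849255421/24414062500000.
Numerically: E[X] ≈ 0.0006082.

E[X] = 60822550204416000 · (1/10)^{20} = 14849255421/24414062500000 ≈ 0.0006082.


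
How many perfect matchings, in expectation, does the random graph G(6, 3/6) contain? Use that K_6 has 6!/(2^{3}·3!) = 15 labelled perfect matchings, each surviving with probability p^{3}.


K_6 has 6!/(2^{3}·3!) = 15 labelled perfect matchings.
For each such perfect matching H, let X_H = 1 if all 3 edges of H are present in G. Then P[X_H = 1] = p^{3} = (1/2)^{3} = 1/8.
By linearity of expectation: E[X] = Σ_H E[X_H] = 15 · p^{3} = 15 · 1/8 = 15/8.
Numerically: E[X] ≈ 1.875.

E[X] = 15 · (1/2)^{3} = 15/8 ≈ 1.875.


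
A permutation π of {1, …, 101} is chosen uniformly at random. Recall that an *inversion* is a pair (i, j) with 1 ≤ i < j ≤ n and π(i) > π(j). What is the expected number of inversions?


Write X = Σ X_I over the C(101, 2) = 5050 pairs i < j, with X_I the indicator of one inversion.
There are 5050 indicators.
For each fixed pair i < j, the values π(i) and π(j) are two distinct elements of {1, …, 101} in uniformly random order; by symmetry P[π(i) > π(j)] = 1/2.
By linearity: E[X] = 5050 · (1/2) = C(101, 2) · (1/2) = 5050/2 = 2525 ≈ 2525.00000.

E[X] = 2525 = 2525.00000.


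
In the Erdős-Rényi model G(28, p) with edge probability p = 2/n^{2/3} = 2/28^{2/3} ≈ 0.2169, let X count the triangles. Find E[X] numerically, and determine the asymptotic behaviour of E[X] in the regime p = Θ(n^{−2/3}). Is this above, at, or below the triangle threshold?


Number of potential triangles: C(28, 3) = 3276.
Each occurs with probability p³ ≈ (0.2169)³ ≈ 1.020408e-02.
By linearity: E[X] = C(28, 3)·p³ ≈ 3276 · 1.020408e-02 ≈ 33.4286.
Since α = 2/3 < 1, p = c/n^{2/3} ≫ 1/n is above the triangle threshold p ~ 1/n. Asymptotically E[X] ~ (c³/6)·n^{3(1−α)} = (2³/6)·n^{1} → ∞; triangles are abundant w.h.p.

E[X] ≈ 33.4286; in regime p = Θ(1/n^{2/3}) E[X] diverges (above the triangle threshold p ~ 1/n).


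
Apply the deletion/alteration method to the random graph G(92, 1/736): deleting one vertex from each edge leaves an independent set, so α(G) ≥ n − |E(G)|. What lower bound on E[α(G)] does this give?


E[|E(G)|] = C(92, 2)·p = 4186 · (1/736) = 91/16.
E[α(G)] ≥ n − E[|E(G)|] = 92 − 91/16 = 1381/16.
Numerically: ≈ 86.312.
(This is only a lower bound; the true E[α(G)] may be larger.)

E[α(G)] ≥ 1381/16 ≈ 86.312.


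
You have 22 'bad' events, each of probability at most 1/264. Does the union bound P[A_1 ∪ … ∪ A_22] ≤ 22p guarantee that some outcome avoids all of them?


Union bound: P[∪_{i=1}^{22} A_i] ≤ Σ_i P[A_i] ≤ 22·p = 22·(1/264) = 1/12.
Numerically: 1/12 ≈ 0.083.
Is 1/12 < 1? YES.
Since P[∪ A_i] ≤ 1/12 < 1, the complement has P[∩ A_i^c] ≥ 1 − 1/12 = 11/12 > 0, so some outcome avoids every A_i.

22·p = 1/12 ≈ 0.083; existence CERTIFIED by the union bound.


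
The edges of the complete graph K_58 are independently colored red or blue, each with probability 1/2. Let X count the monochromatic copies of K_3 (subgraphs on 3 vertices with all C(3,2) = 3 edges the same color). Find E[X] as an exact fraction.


Let X = Σ_S X_S over the C(58, 3) = 30856 subsets S of size 3, where X_S = 1 if the K_3 on S is monochromatic.
For a fixed S, the K_3 on S has C(3, 2) = 3 edges. P[all 3 edges red] = (1/2)^3, and likewise for blue, so P[monochromatic] = 2·(1/2)^3 = 2^{1 − 3} = 1/4.
Summing: E[X] = C(58, 3) · 2^{1 − 3} = 30856 · 1/4 = 7714.
Numerically: E[X] ≈ 7714.000.

E[X] = C(58,3)·2^(1−C(3,2)) = 7714 ≈ 7714.000.


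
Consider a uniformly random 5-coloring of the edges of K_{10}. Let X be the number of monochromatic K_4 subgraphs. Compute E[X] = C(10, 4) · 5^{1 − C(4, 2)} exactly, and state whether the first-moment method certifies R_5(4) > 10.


E[X] = C(10, 4) · 5^{1 − 6} = 210 · 5^{−5} = 210/3125.
As a reduced fraction: E[X] = 42/625 ≈ 0.067.
Is E[X] < 1? YES.
Since E[X] < 1, there exists a 5-coloring of K_{10} with no monochromatic K_4; hence R_5(4) > 10.

E[X] = 42/625 ≈ 0.067; E[X] < 1, so R_5(4) > 10.


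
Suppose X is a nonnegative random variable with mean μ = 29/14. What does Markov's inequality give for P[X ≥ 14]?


μ = E[X] = 29/14, a = 14.
Markov: P[X ≥ 14] ≤ μ/a = (29/14)/14 = 29/196.
Numerically: ≈ 0.1480.
(Since a = 14 > μ = 2.0714, the bound 29/196 is < 1 and informative.)

P[X ≥ 14] ≤ 29/196 ≈ 0.1480.


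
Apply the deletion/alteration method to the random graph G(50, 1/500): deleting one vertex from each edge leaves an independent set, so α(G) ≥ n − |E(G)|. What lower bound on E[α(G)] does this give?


E[|E(G)|] = C(50, 2)·p = 1225 · (1/500) = 49/20.
E[α(G)] ≥ n − E[|E(G)|] = 50 − 49/20 = 951/20.
Numerically: ≈ 47.5500.
(This is only a lower bound; the true E[α(G)] may be larger.)

E[α(G)] ≥ 951/20 ≈ 47.5500.


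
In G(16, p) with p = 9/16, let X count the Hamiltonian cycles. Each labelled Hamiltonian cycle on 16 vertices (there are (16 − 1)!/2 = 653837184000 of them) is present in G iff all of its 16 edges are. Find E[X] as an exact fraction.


K_16 has (16 − 1)!/2 = 653837184000 labelled Hamiltonian cycles.
For each such Hamiltonian cycle H, let X_H = 1 if all 16 edges of H are present in G. Then P[X_H = 1] = p^{16} = (9/16)^{16} = 1853020188851841/18446744073709551616.
Summing the indicators: E[X] = Σ_H E[X_H] = 653837184000 · p^{16} = 653837184000 · 1853020188851841/18446744073709551616 = 1183177248216831945952875/18014398509481984.
Numerically: E[X] ≈ 6.568e+07.

E[X] = 653837184000 · (9/16)^{16} = 1183177248216831945952875/18014398509481984 ≈ 6.568e+07.


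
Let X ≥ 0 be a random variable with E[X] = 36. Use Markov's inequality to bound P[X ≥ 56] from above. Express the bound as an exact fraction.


μ = E[X] = 36, a = 56.
Markov: P[X ≥ 56] ≤ μ/a = (36)/56 = 9/14.
Numerically: ≈ 0.643.
(Since a = 56 > μ = 36.000, the bound 9/14 is < 1 and informative.)

P[X ≥ 56] ≤ 9/14 ≈ 0.643.


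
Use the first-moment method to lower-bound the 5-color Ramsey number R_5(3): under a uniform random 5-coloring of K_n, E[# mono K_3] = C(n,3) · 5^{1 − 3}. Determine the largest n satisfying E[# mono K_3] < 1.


We need C(n, 3) · 5^{1 − 3} < 1, i.e. C(n, 3) < 5^{3 − 1} = 25.
Check values of n near the boundary:
  n = 5: C(5, 3) = 10; 10 < 25? YES
  n = 6: C(6, 3) = 20; 20 < 25? YES
  n = 7: C(7, 3) = 35; 35 < 25? NO
  n = 8: C(8, 3) = 56; 56 < 25? NO
  n = 9: C(9, 3) = 84; 84 < 25? NO
The largest n with C(n, 3) < 25 is n = 6 (where E[X] = 4/5 ≈ 0.80000). Hence R_5(3) > 6, i.e. R_5(3) ≥ 7.

Largest n = 6; hence R_5(3) > 6.


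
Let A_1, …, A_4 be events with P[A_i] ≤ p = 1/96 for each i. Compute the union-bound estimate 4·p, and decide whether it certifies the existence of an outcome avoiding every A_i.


Union bound: P[∪_{i=1}^{4} A_i] ≤ Σ_i P[A_i] ≤ 4·p = 4·(1/96) = 1/24.
Numerically: 1/24 ≈ 0.0416667.
Is 1/24 < 1? YES.
Since P[∪ A_i] ≤ 1/24 < 1, the complement has P[∩ A_i^c] ≥ 1 − 1/24 = 23/24 > 0, so some outcome avoids every A_i.

4·p = 1/24 ≈ 0.0416667; existence CERTIFIED by the union bound.


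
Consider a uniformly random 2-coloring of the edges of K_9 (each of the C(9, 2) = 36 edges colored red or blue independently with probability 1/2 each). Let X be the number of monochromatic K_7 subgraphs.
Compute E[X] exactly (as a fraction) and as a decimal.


Let X = Σ_S X_S over the C(9, 7) = 36 subsets S of size 7, where X_S = 1 if the K_7 on S is monochromatic.
For a fixed S, the K_7 on S has C(7, 2) = 21 edges. P[all 21 edges red] = (1/2)^21, and likewise for blue, so P[monochromatic] = 2·(1/2)^21 = 2^{1 − 21} = 1/1048576.
By linearity: E[X] = C(9, 7) · 2^{1 − 21} = 36 · 1/1048576 = 9/262144.
Numerically: E[X] ≈ 0.000034.

E[X] = C(9,7)·2^(1−C(7,2)) = 9/262144 ≈ 0.000034.


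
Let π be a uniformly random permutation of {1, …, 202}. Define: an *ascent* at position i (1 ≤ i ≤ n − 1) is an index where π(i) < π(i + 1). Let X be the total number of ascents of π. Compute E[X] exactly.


Write X = Σ X_I over i = 1, …, 201, with X_I the indicator of one ascent.
There are 201 indicators.
For each fixed i, the pair (π(i), π(i+1)) is a uniformly random ordered pair of distinct values from {1, …, 202}; by symmetry P[π(i) < π(i+1)] = 1/2.
By linearity: E[X] = 201 · (1/2) = (202 − 1) · (1/2) = 201/2 ≈ 100.500.

E[X] = 201/2 = 100.500.


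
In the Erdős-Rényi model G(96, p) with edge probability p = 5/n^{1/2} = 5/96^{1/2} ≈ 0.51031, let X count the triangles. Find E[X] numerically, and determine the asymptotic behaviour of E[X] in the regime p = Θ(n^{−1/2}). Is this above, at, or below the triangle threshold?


Number of potential triangles: C(96, 3) = 142880.
Each occurs with probability p³ ≈ (0.51031)³ ≈ 1.32893324e-01.
By linearity: E[X] = C(96, 3)·p³ ≈ 142880 · 1.32893324e-01 ≈ 18987.798093.
Since α = 1/2 < 1, p = c/n^{1/2} ≫ 1/n is above the triangle threshold p ~ 1/n. Asymptotically E[X] ~ (c³/6)·n^{3(1−α)} = (5³/6)·n^{1.5} → ∞; triangles are abundant w.h.p.

E[X] ≈ 18987.798093; in regime p = Θ(1/n^{1/2}) E[X] diverges (above the triangle threshold p ~ 1/n).


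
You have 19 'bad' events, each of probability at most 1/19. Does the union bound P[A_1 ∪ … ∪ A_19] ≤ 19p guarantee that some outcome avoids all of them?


Union bound: P[∪_{i=1}^{19} A_i] ≤ Σ_i P[A_i] ≤ 19·p = 19·(1/19) = 1.
Numerically: 1 ≈ 1.0000000.
Is 1 < 1? NO.
Since the bound 1 is ≥ 1, the union bound is uninformative here; it does NOT by itself certify existence.

19·p = 1 ≈ 1.0000000; existence NOT certified by the union bound.


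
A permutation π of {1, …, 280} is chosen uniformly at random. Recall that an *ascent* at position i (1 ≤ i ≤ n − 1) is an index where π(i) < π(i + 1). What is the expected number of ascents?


Write X = Σ X_I over i = 1, …, 279, with X_I the indicator of one ascent.
There are 279 indicators.
For each fixed i, the pair (π(i), π(i+1)) is a uniformly random ordered pair of distinct values from {1, …, 280}; by symmetry P[π(i) < π(i+1)] = 1/2.
By linearity: E[X] = 279 · (1/2) = (280 − 1) · (1/2) = 279/2 ≈ 139.500.

E[X] = 279/2 = 139.500.


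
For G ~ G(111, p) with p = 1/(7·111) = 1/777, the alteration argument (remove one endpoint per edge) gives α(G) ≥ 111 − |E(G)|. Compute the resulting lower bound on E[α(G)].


E[|E(G)|] = C(111, 2)·p = 6105 · (1/777) = 55/7.
E[α(G)] ≥ n − E[|E(G)|] = 111 − 55/7 = 722/7.
Numerically: ≈ 103.142857.
(This is only a lower bound; the true E[α(G)] may be larger.)

E[α(G)] ≥ 722/7 ≈ 103.142857.


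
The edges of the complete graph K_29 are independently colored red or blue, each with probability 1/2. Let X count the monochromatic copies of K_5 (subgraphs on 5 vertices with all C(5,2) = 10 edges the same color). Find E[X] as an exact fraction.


Let X = Σ_S X_S over the C(29, 5) = 118755 subsets S of size 5, where X_S = 1 if the K_5 on S is monochromatic.
For a fixed S, the K_5 on S has C(5, 2) = 10 edges. P[all 10 edges red] = (1/2)^10, and likewise for blue, so P[monochromatic] = 2·(1/2)^10 = 2^{1 − 10} = 1/512.
By linearity: E[X] = C(29, 5) · 2^{1 − 10} = 118755 · 1/512 = 118755/512.
Numerically: E[X] ≈ 231.94336.

E[X] = C(29,5)·2^(1−C(5,2)) = 118755/512 ≈ 231.94336.


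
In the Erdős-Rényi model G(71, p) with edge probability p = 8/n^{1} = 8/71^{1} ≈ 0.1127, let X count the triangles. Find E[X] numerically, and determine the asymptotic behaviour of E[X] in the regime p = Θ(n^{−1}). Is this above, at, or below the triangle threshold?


Number of potential triangles: C(71, 3) = 57155.
Each occurs with probability p³ ≈ (0.1127)³ ≈ 1.430523e-03.
By linearity: E[X] = C(71, 3)·p³ ≈ 57155 · 1.430523e-03 ≈ 81.7616.
Here α = 1, so p = 8/n is exactly at the triangle threshold p ~ 1/n. Asymptotically E[X] → c³/6 = 8³/6 = 256/3 ≈ 85.3333, a bounded constant. In this regime the triangle count is asymptotically Poisson(c³/6).

E[X] ≈ 81.7616; in regime p = Θ(1/n^{1}) E[X] stays bounded (at the triangle threshold p ~ 1/n).


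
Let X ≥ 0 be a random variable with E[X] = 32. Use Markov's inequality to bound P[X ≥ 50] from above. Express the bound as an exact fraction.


μ = E[X] = 32, a = 50.
Markov: P[X ≥ 50] ≤ μ/a = (32)/50 = 16/25.
Numerically: ≈ 0.6400.
(Since a = 50 > μ = 32.0000, the bound 16/25 is < 1 and informative.)

P[X ≥ 50] ≤ 16/25 ≈ 0.6400.


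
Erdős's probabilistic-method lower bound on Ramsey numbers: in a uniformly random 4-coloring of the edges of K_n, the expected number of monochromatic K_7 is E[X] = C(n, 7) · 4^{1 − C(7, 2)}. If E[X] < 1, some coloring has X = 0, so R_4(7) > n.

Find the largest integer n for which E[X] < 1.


We need C(n, 7) · 4^{1 − 21} < 1, i.e. C(n, 7) < 4^{21 − 1} = 1099511627776.
Check values of n near the boundary:
  n = 176: C(176, 7) = 919790691600; 919790691600 < 1099511627776? YES
  n = 177: C(177, 7) = 957664425960; 957664425960 < 1099511627776? YES
  n = 178: C(178, 7) = 996867063280; 996867063280 < 1099511627776? YES
  n = 179: C(179, 7) = 1037437234460; 1037437234460 < 1099511627776? YES
  n = 180: C(180, 7) = 1079414463600; 1079414463600 < 1099511627776? YES
  n = 181: C(181, 7) = 1122839183400; 1122839183400 < 1099511627776? NO
  n = 182: C(182, 7) = 1167752750736; 1167752750736 < 1099511627776? NO
The largest n with C(n, 7) < 1099511627776 is n = 180 (where E[X] = 67463403975/68719476736 ≈ 0.9817217). Hence R_4(7) > 180, i.e. R_4(7) ≥ 181.

Largest n = 180; hence R_4(7) > 180.


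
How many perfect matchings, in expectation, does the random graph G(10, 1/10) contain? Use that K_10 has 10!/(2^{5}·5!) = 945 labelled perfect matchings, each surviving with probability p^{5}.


K_10 has 10!/(2^{5}·5!) = 945 labelled perfect matchings.
For each such perfect matching H, let X_H = 1 if all 5 edges of H are present in G. Then P[X_H = 1] = p^{5} = (1/10)^{5} = 1/100000.
By linearity of expectation: E[X] = Σ_H E[X_H] = 945 · p^{5} = 945 · 1/100000 = 189/20000.
Numerically: E[X] ≈ 0.00945.

E[X] = 945 · (1/10)^{5} = 189/20000 ≈ 0.00945.


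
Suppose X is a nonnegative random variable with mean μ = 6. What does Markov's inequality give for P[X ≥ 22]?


μ = E[X] = 6, a = 22.
Markov: P[X ≥ 22] ≤ μ/a = (6)/22 = 3/11.
Numerically: ≈ 0.2727.
(Since a = 22 > μ = 6.0000, the bound 3/11 is < 1 and informative.)

P[X ≥ 22] ≤ 3/11 ≈ 0.2727.


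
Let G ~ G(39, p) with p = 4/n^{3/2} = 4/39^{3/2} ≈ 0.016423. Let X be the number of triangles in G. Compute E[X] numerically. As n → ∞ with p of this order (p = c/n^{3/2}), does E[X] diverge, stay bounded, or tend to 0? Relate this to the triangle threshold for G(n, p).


Number of potential triangles: C(39, 3) = 9139.
Each occurs with probability p³ ≈ (0.016423)³ ≈ 4.4298523e-06.
By linearity: E[X] = C(39, 3)·p³ ≈ 9139 · 4.4298523e-06 ≈ 0.04048.
Since α = 3/2 > 1, p = c/n^{3/2} = o(1/n) is below the triangle threshold p ~ 1/n. Asymptotically E[X] ~ (c³/6)·n^{3(1−α)} = (4³/6)·n^{-1.5} → 0, so by Markov's inequality G has no triangles w.h.p.

E[X] ≈ 0.04048; in regime p = Θ(1/n^{3/2}) E[X] tends to 0 (below the triangle threshold p ~ 1/n).


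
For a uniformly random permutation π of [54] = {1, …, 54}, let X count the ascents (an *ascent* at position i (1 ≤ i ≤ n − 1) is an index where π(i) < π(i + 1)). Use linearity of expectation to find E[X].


Write X = Σ X_I over i = 1, …, 53, with X_I the indicator of one ascent.
There are 53 indicators.
For each fixed i, the pair (π(i), π(i+1)) is a uniformly random ordered pair of distinct values from {1, …, 54}; by symmetry P[π(i) < π(i+1)] = 1/2.
By linearity: E[X] = 53 · (1/2) = (54 − 1) · (1/2) = 53/2 ≈ 26.5000.

E[X] = 53/2 = 26.5000.


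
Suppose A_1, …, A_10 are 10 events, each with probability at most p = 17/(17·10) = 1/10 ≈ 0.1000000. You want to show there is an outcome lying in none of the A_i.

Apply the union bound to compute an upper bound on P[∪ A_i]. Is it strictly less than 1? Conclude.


Union bound: P[∪_{i=1}^{10} A_i] ≤ Σ_i P[A_i] ≤ 10·p = 10·(1/10) = 1.
Numerically: 1 ≈ 1.0000000.
Is 1 < 1? NO.
Since the bound 1 is ≥ 1, the union bound is uninformative here; it does NOT by itself certify existence.

10·p = 1 ≈ 1.0000000; existence NOT certified by the union bound.


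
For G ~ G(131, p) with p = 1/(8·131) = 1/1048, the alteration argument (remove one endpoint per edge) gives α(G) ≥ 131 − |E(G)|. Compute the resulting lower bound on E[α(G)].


E[|E(G)|] = C(131, 2)·p = 8515 · (1/1048) = 65/8.
E[α(G)] ≥ n − E[|E(G)|] = 131 − 65/8 = 983/8.
Numerically: ≈ 122.875000.
(This is only a lower bound; the true E[α(G)] may be larger.)

E[α(G)] ≥ 983/8 ≈ 122.875000.


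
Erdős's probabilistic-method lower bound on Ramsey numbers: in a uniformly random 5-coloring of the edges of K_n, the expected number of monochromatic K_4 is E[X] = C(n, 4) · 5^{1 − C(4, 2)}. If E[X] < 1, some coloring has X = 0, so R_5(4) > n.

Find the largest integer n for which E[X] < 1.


We need C(n, 4) · 5^{1 − 6} < 1, i.e. C(n, 4) < 5^{6 − 1} = 3125.
Check values of n near the boundary:
  n = 12: C(12, 4) = 495; 495 < 3125? YES
  n = 13: C(13, 4) = 715; 715 < 3125? YES
  n = 14: C(14, 4) = 1001; 1001 < 3125? YES
  n = 15: C(15, 4) = 1365; 1365 < 3125? YES
  n = 16: C(16, 4) = 1820; 1820 < 3125? YES
  n = 17: C(17, 4) = 2380; 2380 < 3125? YES
  n = 18: C(18, 4) = 3060; 3060 < 3125? YES
  n = 19: C(19, 4) = 3876; 3876 < 3125? NO
The largest n with C(n, 4) < 3125 is n = 18 (where E[X] = 612/625 ≈ 0.9792000). Hence R_5(4) > 18, i.e. R_5(4) ≥ 19.

Largest n = 18; hence R_5(4) > 18.


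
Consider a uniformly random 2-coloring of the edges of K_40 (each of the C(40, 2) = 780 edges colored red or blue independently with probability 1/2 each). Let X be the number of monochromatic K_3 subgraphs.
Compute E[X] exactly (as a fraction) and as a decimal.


Let X = Σ_S X_S over the C(40, 3) = 9880 subsets S of size 3, where X_S = 1 if the K_3 on S is monochromatic.
For a fixed S, the K_3 on S has C(3, 2) = 3 edges. P[all 3 edges red] = (1/2)^3, and likewise for blue, so P[monochromatic] = 2·(1/2)^3 = 2^{1 − 3} = 1/4.
By linearity of expectation: E[X] = C(40, 3) · 2^{1 − 3} = 9880 · 1/4 = 2470.
Numerically: E[X] ≈ 2470.000.

E[X] = C(40,3)·2^(1−C(3,2)) = 2470 ≈ 2470.000.


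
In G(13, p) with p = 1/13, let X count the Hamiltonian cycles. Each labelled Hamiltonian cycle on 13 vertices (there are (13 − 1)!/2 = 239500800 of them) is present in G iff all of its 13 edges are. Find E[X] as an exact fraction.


K_13 has (13 − 1)!/2 = 239500800 labelled Hamiltonian cycles.
For each such Hamiltonian cycle H, let X_H = 1 if all 13 edges of H are present in G. Then P[X_H = 1] = p^{13} = (1/13)^{13} = 1/302875106592253.
By linearity of expectation: E[X] = Σ_H E[X_H] = 239500800 · p^{13} = 239500800 · 1/302875106592253 = 239500800/302875106592253.
Numerically: E[X] ≈ 7.91e-07.

E[X] = 239500800 · (1/13)^{13} = 239500800/302875106592253 ≈ 7.91e-07.


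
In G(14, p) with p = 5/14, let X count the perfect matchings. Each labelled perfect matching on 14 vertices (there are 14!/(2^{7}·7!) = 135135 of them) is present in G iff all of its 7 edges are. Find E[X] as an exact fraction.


K_14 has 14!/(2^{7}·7!) = 135135 labelled perfect matchings.
For each such perfect matching H, let X_H = 1 if all 7 edges of H are present in G. Then P[X_H = 1] = p^{7} = (5/14)^{7} = 78125/105413504.
By linearity: E[X] = Σ_H E[X_H] = 135135 · p^{7} = 135135 · 78125/105413504 = 1508203125/15059072.
Numerically: E[X] ≈ 100.

E[X] = 135135 · (5/14)^{7} = 1508203125/15059072 ≈ 100.


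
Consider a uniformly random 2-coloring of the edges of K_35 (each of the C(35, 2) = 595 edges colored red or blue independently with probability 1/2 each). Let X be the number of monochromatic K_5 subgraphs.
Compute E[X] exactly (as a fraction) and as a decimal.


Let X = Σ_S X_S over the C(35, 5) = 324632 subsets S of size 5, where X_S = 1 if the K_5 on S is monochromatic.
For a fixed S, the K_5 on S has C(5, 2) = 10 edges. P[all 10 edges red] = (1/2)^10, and likewise for blue, so P[monochromatic] = 2·(1/2)^10 = 2^{1 − 10} = 1/512.
Summing: E[X] = C(35, 5) · 2^{1 − 10} = 324632 · 1/512 = 40579/64.
Numerically: E[X] ≈ 634.047.

E[X] = C(35,5)·2^(1−C(5,2)) = 40579/64 ≈ 634.047.


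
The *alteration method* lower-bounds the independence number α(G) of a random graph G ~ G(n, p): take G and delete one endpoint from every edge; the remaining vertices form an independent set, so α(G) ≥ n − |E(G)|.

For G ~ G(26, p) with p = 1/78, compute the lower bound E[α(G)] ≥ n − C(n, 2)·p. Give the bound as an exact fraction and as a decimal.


E[|E(G)|] = C(26, 2)·p = 325 · (1/78) = 25/6.
E[α(G)] ≥ n − E[|E(G)|] = 26 − 25/6 = 131/6.
Numerically: ≈ 21.83333.
(This is only a lower bound; the true E[α(G)] may be larger.)

E[α(G)] ≥ 131/6 ≈ 21.83333.


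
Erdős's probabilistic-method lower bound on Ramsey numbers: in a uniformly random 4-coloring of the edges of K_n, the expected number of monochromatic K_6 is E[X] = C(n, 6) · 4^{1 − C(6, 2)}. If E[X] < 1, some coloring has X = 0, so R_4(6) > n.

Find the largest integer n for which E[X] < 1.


We need C(n, 6) · 4^{1 − 15} < 1, i.e. C(n, 6) < 4^{15 − 1} = 268435456.
Check values of n near the boundary:
  n = 73: C(73, 6) = 170230452; 170230452 < 268435456? YES
  n = 74: C(74, 6) = 185250786; 185250786 < 268435456? YES
  n = 75: C(75, 6) = 201359550; 201359550 < 268435456? YES
  n = 76: C(76, 6) = 218618940; 218618940 < 268435456? YES
  n = 77: C(77, 6) = 237093780; 237093780 < 268435456? YES
  n = 78: C(78, 6) = 256851595; 256851595 < 268435456? YES
  n = 79: C(79, 6) = 277962685; 277962685 < 268435456? NO
  n = 80: C(80, 6) = 300500200; 300500200 < 268435456? NO
The largest n with C(n, 6) < 268435456 is n = 78 (where E[X] = 256851595/268435456 ≈ 0.957). Hence R_4(6) > 78, i.e. R_4(6) ≥ 79.

Largest n = 78; hence R_4(6) > 78.


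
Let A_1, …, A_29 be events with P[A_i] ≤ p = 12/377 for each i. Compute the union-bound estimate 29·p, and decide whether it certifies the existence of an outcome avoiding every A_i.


Union bound: P[∪_{i=1}^{29} A_i] ≤ Σ_i P[A_i] ≤ 29·p = 29·(12/377) = 12/13.
Numerically: 12/13 ≈ 0.923077.
Is 12/13 < 1? YES.
Since P[∪ A_i] ≤ 12/13 < 1, the complement has P[∩ A_i^c] ≥ 1 − 12/13 = 1/13 > 0, so some outcome avoids every A_i.

29·p = 12/13 ≈ 0.923077; existence CERTIFIED by the union bound.


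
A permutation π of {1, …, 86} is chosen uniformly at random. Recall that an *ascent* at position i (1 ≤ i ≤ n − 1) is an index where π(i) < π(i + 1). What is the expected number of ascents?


Write X = Σ X_I over i = 1, …, 85, with X_I the indicator of one ascent.
There are 85 indicators.
For each fixed i, the pair (π(i), π(i+1)) is a uniformly random ordered pair of distinct values from {1, …, 86}; by symmetry P[π(i) < π(i+1)] = 1/2.
By linearity: E[X] = 85 · (1/2) = (86 − 1) · (1/2) = 85/2 ≈ 42.500000.

E[X] = 85/2 = 42.500000.


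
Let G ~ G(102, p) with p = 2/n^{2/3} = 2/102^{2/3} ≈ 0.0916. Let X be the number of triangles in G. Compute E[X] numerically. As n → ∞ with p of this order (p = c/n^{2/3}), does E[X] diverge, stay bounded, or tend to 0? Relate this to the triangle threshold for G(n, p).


Number of potential triangles: C(102, 3) = 171700.
Each occurs with probability p³ ≈ (0.0916)³ ≈ 7.68935e-04.
By linearity: E[X] = C(102, 3)·p³ ≈ 171700 · 7.68935e-04 ≈ 132.026.
Since α = 2/3 < 1, p = c/n^{2/3} ≫ 1/n is above the triangle threshold p ~ 1/n. Asymptotically E[X] ~ (c³/6)·n^{3(1−α)} = (2³/6)·n^{1} → ∞; triangles are abundant w.h.p.

E[X] ≈ 132.026; in regime p = Θ(1/n^{2/3}) E[X] diverges (above the triangle threshold p ~ 1/n).


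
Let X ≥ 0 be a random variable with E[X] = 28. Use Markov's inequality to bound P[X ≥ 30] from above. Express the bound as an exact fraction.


μ = E[X] = 28, a = 30.
Markov: P[X ≥ 30] ≤ μ/a = (28)/30 = 14/15.
Numerically: ≈ 0.93333.
(Since a = 30 > μ = 28.00000, the bound 14/15 is < 1 and informative.)

P[X ≥ 30] ≤ 14/15 ≈ 0.93333.


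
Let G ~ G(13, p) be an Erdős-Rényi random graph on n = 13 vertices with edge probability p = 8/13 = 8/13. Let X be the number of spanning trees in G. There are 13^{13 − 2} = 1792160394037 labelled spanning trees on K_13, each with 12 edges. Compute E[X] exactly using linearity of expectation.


K_13 has 13^{13 − 2} = 1792160394037 labelled spanning trees.
For each such spanning tree H, let X_H = 1 if all 12 edges of H are present in G. Then P[X_H = 1] = p^{12} = (8/13)^{12} = 68719476736/23298085122481.
By linearity: E[X] = Σ_H E[X_H] = 1792160394037 · p^{12} = 1792160394037 · 68719476736/23298085122481 = 68719476736/13.
Numerically: E[X] ≈ 5.2861e+09.

E[X] = 1792160394037 · (8/13)^{12} = 68719476736/13 ≈ 5.2861e+09.


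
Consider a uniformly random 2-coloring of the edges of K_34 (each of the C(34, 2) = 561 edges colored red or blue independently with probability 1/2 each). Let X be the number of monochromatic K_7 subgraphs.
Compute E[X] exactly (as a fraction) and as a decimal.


Let X = Σ_S X_S over the C(34, 7) = 5379616 subsets S of size 7, where X_S = 1 if the K_7 on S is monochromatic.
For a fixed S, the K_7 on S has C(7, 2) = 21 edges. P[all 21 edges red] = (1/2)^21, and likewise for blue, so P[monochromatic] = 2·(1/2)^21 = 2^{1 − 21} = 1/1048576.
Summing: E[X] = C(34, 7) · 2^{1 − 21} = 5379616 · 1/1048576 = 168113/32768.
Numerically: E[X] ≈ 5.130.

E[X] = C(34,7)·2^(1−C(7,2)) = 168113/32768 ≈ 5.130.


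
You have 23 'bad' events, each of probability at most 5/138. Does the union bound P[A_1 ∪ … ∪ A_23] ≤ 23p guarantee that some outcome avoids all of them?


Union bound: P[∪_{i=1}^{23} A_i] ≤ Σ_i P[A_i] ≤ 23·p = 23·(5/138) = 5/6.
Numerically: 5/6 ≈ 0.8333.
Is 5/6 < 1? YES.
Since P[∪ A_i] ≤ 5/6 < 1, the complement has P[∩ A_i^c] ≥ 1 − 5/6 = 1/6 > 0, so some outcome avoids every A_i.

23·p = 5/6 ≈ 0.8333; existence CERTIFIED by the union bound.


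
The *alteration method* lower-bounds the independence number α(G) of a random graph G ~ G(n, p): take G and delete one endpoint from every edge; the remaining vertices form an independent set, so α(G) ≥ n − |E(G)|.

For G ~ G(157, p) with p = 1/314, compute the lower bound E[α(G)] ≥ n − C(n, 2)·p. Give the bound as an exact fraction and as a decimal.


E[|E(G)|] = C(157, 2)·p = 12246 · (1/314) = 39.
E[α(G)] ≥ n − E[|E(G)|] = 157 − 39 = 118.
Numerically: ≈ 118.0000.
(This is only a lower bound; the true E[α(G)] may be larger.)

E[α(G)] ≥ 118 ≈ 118.0000.


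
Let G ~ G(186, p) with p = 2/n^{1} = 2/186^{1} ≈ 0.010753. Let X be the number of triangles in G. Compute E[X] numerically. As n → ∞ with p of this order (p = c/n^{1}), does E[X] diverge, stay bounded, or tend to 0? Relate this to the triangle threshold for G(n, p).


Number of potential triangles: C(186, 3) = 1055240.
Each occurs with probability p³ ≈ (0.010753)³ ≈ 1.2432291e-06.
By linearity: E[X] = C(186, 3)·p³ ≈ 1055240 · 1.2432291e-06 ≈ 1.31191.
Here α = 1, so p = 2/n is exactly at the triangle threshold p ~ 1/n. Asymptotically E[X] → c³/6 = 2³/6 = 4/3 ≈ 1.33333, a bounded constant. In this regime the triangle count is asymptotically Poisson(c³/6).

E[X] ≈ 1.31191; in regime p = Θ(1/n^{1}) E[X] stays bounded (at the triangle threshold p ~ 1/n).


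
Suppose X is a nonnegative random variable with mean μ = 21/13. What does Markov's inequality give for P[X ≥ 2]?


μ = E[X] = 21/13, a = 2.
Markov: P[X ≥ 2] ≤ μ/a = (21/13)/2 = 21/26.
Numerically: ≈ 0.8077.
(Since a = 2 > μ = 1.6154, the bound 21/26 is < 1 and informative.)

P[X ≥ 2] ≤ 21/26 ≈ 0.8077.


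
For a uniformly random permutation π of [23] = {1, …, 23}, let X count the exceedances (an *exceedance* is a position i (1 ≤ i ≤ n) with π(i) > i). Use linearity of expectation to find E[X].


Write X = Σ_{i=1}^{23} X_i, where X_i = 1_{π(i) > i}.
For each fixed i, π(i) is uniform over {1, …, 23} (marginal of a uniform permutation), so P[π(i) > i] = (n − i)/n. Summing: Σ_{i=1}^{23} (n − i)/n = (0 + 1 + … + 22)/23 = 23(23 − 1)/(2·23) = (23 − 1)/2.
Hence E[X] = Σ_{i=1}^{23} (23 − i)/23 = 11 ≈ 11.0000.

E[X] = 11 = 11.0000.


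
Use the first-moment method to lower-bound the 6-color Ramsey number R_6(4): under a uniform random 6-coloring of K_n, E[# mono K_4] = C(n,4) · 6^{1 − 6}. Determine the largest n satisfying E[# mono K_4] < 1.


We need C(n, 4) · 6^{1 − 6} < 1, i.e. C(n, 4) < 6^{6 − 1} = 7776.
Check values of n near the boundary:
  n = 16: C(16, 4) = 1820; 1820 < 7776? YES
  n = 17: C(17, 4) = 2380; 2380 < 7776? YES
  n = 18: C(18, 4) = 3060; 3060 < 7776? YES
  n = 19: C(19, 4) = 3876; 3876 < 7776? YES
  n = 20: C(20, 4) = 4845; 4845 < 7776? YES
  n = 21: C(21, 4) = 5985; 5985 < 7776? YES
  n = 22: C(22, 4) = 7315; 7315 < 7776? YES
  n = 23: C(23, 4) = 8855; 8855 < 7776? NO
  n = 24: C(24, 4) = 10626; 10626 < 7776? NO
The largest n with C(n, 4) < 7776 is n = 22 (where E[X] = 7315/7776 ≈ 0.941). Hence R_6(4) > 22, i.e. R_6(4) ≥ 23.

Largest n = 22; hence R_6(4) > 22.


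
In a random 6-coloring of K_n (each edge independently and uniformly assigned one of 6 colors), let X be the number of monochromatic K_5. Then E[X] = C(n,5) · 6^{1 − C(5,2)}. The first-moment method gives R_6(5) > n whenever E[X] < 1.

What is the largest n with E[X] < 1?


We need C(n, 5) · 6^{1 − 10} < 1, i.e. C(n, 5) < 6^{10 − 1} = 10077696.
Check values of n near the boundary:
  n = 66: C(66, 5) = 8936928; 8936928 < 10077696? YES
  n = 67: C(67, 5) = 9657648; 9657648 < 10077696? YES
  n = 68: C(68, 5) = 10424128; 10424128 < 10077696? NO
  n = 69: C(69, 5) = 11238513; 11238513 < 10077696? NO
The largest n with C(n, 5) < 10077696 is n = 67 (where E[X] = 67067/69984 ≈ 0.9583190). Hence R_6(5) > 67, i.e. R_6(5) ≥ 68.

Largest n = 67; hence R_6(5) > 67.


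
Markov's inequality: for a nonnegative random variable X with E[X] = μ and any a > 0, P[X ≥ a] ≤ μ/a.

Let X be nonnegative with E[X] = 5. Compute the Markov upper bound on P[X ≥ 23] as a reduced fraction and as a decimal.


μ = E[X] = 5, a = 23.
Markov: P[X ≥ 23] ≤ μ/a = (5)/23 = 5/23.
Numerically: ≈ 0.2174.
(Since a = 23 > μ = 5.0000, the bound 5/23 is < 1 and informative.)

P[X ≥ 23] ≤ 5/23 ≈ 0.2174.


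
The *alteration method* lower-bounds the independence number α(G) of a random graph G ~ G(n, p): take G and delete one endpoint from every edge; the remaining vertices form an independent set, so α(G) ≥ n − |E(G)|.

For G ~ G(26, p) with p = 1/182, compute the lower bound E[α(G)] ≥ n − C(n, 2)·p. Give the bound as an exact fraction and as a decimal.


E[|E(G)|] = C(26, 2)·p = 325 · (1/182) = 25/14.
E[α(G)] ≥ n − E[|E(G)|] = 26 − 25/14 = 339/14.
Numerically: ≈ 24.21429.
(This is only a lower bound; the true E[α(G)] may be larger.)

E[α(G)] ≥ 339/14 ≈ 24.21429.


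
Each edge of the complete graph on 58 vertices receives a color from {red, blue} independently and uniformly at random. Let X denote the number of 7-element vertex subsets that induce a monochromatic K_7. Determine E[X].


Let X = Σ_S X_S over the C(58, 7) = 300674088 subsets S of size 7, where X_S = 1 if the K_7 on S is monochromatic.
For a fixed S, the K_7 on S has C(7, 2) = 21 edges. P[all 21 edges red] = (1/2)^21, and likewise for blue, so P[monochromatic] = 2·(1/2)^21 = 2^{1 − 21} = 1/1048576.
Summing: E[X] = C(58, 7) · 2^{1 − 21} = 300674088 · 1/1048576 = 37584261/131072.
Numerically: E[X] ≈ 286.745.

E[X] = C(58,7)·2^(1−C(7,2)) = 37584261/131072 ≈ 286.745.


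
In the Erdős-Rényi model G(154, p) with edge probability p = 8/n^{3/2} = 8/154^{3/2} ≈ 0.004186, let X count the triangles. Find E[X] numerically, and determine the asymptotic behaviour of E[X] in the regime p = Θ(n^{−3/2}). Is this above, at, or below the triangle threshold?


Number of potential triangles: C(154, 3) = 596904.
Each occurs with probability p³ ≈ (0.004186)³ ≈ 7.335449e-08.
By linearity: E[X] = C(154, 3)·p³ ≈ 596904 · 7.335449e-08 ≈ 0.0438.
Since α = 3/2 > 1, p = c/n^{3/2} = o(1/n) is below the triangle threshold p ~ 1/n. Asymptotically E[X] ~ (c³/6)·n^{3(1−α)} = (8³/6)·n^{-1.5} → 0, so by Markov's inequality G has no triangles w.h.p.

E[X] ≈ 0.0438; in regime p = Θ(1/n^{3/2}) E[X] tends to 0 (below the triangle threshold p ~ 1/n).


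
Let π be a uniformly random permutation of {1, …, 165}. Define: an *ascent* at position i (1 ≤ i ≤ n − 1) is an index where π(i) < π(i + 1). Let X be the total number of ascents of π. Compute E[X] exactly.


Write X = Σ X_I over i = 1, …, 164, with X_I the indicator of one ascent.
There are 164 indicators.
For each fixed i, the pair (π(i), π(i+1)) is a uniformly random ordered pair of distinct values from {1, …, 165}; by symmetry P[π(i) < π(i+1)] = 1/2.
By linearity: E[X] = 164 · (1/2) = (165 − 1) · (1/2) = 82 ≈ 82.00000.

E[X] = 82 = 82.00000.


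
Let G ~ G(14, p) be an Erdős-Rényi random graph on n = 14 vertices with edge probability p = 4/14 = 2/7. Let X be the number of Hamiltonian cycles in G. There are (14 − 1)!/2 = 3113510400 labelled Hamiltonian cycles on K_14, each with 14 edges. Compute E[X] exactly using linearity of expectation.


K_14 has (14 − 1)!/2 = 3113510400 labelled Hamiltonian cycles.
For each such Hamiltonian cycle H, let X_H = 1 if all 14 edges of H are present in G. Then P[X_H = 1] = p^{14} = (2/7)^{14} = 16384/678223072849.
Summing the indicators: E[X] = Σ_H E[X_H] = 3113510400 · p^{14} = 3113510400 · 16384/678223072849 = 7287393484800/96889010407.
Numerically: E[X] ≈ 75.2.

E[X] = 3113510400 · (2/7)^{14} = 7287393484800/96889010407 ≈ 75.2.


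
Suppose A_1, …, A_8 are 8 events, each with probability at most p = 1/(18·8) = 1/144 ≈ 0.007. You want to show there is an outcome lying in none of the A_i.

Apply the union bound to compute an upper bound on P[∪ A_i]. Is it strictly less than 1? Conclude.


Union bound: P[∪_{i=1}^{8} A_i] ≤ Σ_i P[A_i] ≤ 8·p = 8·(1/144) = 1/18.
Numerically: 1/18 ≈ 0.056.
Is 1/18 < 1? YES.
Since P[∪ A_i] ≤ 1/18 < 1, the complement has P[∩ A_i^c] ≥ 1 − 1/18 = 17/18 > 0, so some outcome avoids every A_i.

8·p = 1/18 ≈ 0.056; existence CERTIFIED by the union bound.


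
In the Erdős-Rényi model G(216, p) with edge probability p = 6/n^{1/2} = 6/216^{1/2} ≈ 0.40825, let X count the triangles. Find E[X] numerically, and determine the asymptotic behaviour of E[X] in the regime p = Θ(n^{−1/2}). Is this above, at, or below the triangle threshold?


Number of potential triangles: C(216, 3) = 1656360.
Each occurs with probability p³ ≈ (0.40825)³ ≈ 6.8041382e-02.
By linearity: E[X] = C(216, 3)·p³ ≈ 1656360 · 6.8041382e-02 ≈ 112701.02307.
Since α = 1/2 < 1, p = c/n^{1/2} ≫ 1/n is above the triangle threshold p ~ 1/n. Asymptotically E[X] ~ (c³/6)·n^{3(1−α)} = (6³/6)·n^{1.5} → ∞; triangles are abundant w.h.p.

E[X] ≈ 112701.02307; in regime p = Θ(1/n^{1/2}) E[X] diverges (above the triangle threshold p ~ 1/n).
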